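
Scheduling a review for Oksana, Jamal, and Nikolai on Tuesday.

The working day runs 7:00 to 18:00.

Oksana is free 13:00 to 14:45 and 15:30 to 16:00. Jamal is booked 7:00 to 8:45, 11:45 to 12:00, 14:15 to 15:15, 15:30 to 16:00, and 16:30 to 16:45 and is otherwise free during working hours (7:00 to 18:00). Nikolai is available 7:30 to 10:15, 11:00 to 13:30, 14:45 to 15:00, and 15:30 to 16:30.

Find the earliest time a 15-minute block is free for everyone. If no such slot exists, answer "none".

13:00

Jamal free within 07:00–18:00: 08:45–11:45, 12:00–14:15, 15:15–15:30, 16:00–16:30, 16:45–18:00.
Oksana ∩ Jamal: 13:00–14:15.
Oksana ∩ Jamal ∩ Nikolai: 13:00–13:30.
Windows ≥ 15 min: 13:00–13:30.
Earliest such window starts at 13:00.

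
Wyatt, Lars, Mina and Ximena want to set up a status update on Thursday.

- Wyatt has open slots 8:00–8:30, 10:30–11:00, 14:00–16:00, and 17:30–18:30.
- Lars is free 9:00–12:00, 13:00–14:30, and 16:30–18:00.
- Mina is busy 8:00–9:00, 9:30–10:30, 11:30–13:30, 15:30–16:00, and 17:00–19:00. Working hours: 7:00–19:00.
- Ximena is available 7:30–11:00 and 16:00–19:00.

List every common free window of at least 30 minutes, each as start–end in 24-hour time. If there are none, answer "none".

10:30–11:00

Mina free within 07:00–19:00: 07:00–08:00, 09:00–09:30, 10:30–11:30, 13:30–15:30, 16:00–17:00.
Wyatt ∩ Lars: 10:30–11:00, 14:00–14:30, 17:30–18:00.
Wyatt ∩ Lars ∩ Mina: 10:30–11:00, 14:00–14:30.
Wyatt ∩ Lars ∩ Mina ∩ Ximena: 10:30–11:00.
Windows ≥ 30 min: 10:30–11:00.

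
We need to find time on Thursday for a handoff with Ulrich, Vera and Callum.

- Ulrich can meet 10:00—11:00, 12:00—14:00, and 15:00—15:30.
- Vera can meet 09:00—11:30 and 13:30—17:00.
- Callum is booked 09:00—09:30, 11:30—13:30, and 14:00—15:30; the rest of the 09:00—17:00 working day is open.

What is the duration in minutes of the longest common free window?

60 minutes

Callum free within 09:00–17:00: 09:30–11:30, 13:30–14:00, 15:30–17:00.
Ulrich ∩ Vera: 10:00–11:00, 13:30–14:00, 15:00–15:30.
Ulrich ∩ Vera ∩ Callum: 10:00–11:00, 13:30–14:00.
Common window lengths: 60, 30 min; longest is 60.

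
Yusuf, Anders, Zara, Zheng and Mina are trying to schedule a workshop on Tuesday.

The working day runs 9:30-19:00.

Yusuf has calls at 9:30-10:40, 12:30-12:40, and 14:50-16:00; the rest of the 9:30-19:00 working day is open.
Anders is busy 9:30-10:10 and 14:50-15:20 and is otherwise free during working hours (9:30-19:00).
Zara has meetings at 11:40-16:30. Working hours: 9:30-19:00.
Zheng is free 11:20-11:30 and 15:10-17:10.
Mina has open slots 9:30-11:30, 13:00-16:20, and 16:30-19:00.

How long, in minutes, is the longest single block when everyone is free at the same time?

Yusuf free within 09:30–19:00: 10:40–12:30, 12:40–14:50, 16:00–19:00.
Anders free within 09:30–19:00: 10:10–14:50, 15:20–19:00.
Zara free within 09:30–19:00: 09:30–11:40, 16:30–19:00.
Yusuf ∩ Anders: 10:40–12:30, 12:40–14:50, 16:00–19:00.
Yusuf ∩ Anders ∩ Zara: 10:40–11:40, 16:30–19:00.
Yusuf ∩ Anders ∩ Zara ∩ Zheng: 11:20–11:30, 16:30–17:10.
Yusuf ∩ Anders ∩ Zara ∩ Zheng ∩ Mina: 11:20–11:30, 16:30–17:10.
Common window lengths: 10, 40 min; longest is 40.

40 minutes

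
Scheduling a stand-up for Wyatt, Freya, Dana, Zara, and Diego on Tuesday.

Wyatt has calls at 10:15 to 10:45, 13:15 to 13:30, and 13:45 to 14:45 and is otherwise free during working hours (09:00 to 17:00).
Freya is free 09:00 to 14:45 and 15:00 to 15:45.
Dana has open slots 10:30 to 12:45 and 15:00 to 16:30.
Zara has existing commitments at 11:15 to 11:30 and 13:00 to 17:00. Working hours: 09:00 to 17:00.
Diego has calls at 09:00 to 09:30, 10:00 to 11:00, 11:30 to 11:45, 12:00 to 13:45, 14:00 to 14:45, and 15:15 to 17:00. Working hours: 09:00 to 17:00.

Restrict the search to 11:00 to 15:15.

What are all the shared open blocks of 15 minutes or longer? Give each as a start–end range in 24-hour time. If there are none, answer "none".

Wyatt free within 09:00–17:00: 09:00–10:15, 10:45–13:15, 13:30–13:45, 14:45–17:00.
Zara free within 09:00–17:00: 09:00–11:15, 11:30–13:00.
Diego free within 09:00–17:00: 09:30–10:00, 11:00–11:30, 11:45–12:00, 13:45–14:00, 14:45–15:15.
Wyatt ∩ Freya: 09:00–10:15, 10:45–13:15, 13:30–13:45, 15:00–15:45.
Wyatt ∩ Freya ∩ Dana: 10:45–12:45, 15:00–15:45.
Wyatt ∩ Freya ∩ Dana ∩ Zara: 10:45–11:15, 11:30–12:45.
Wyatt ∩ Freya ∩ Dana ∩ Zara ∩ Diego: 11:00–11:15, 11:45–12:00.
Restricted to 11:00–15:15: 11:00–11:15, 11:45–12:00.
Windows ≥ 15 min: 11:00–11:15, 11:45–12:00.

11:00–11:15, 11:45–12:00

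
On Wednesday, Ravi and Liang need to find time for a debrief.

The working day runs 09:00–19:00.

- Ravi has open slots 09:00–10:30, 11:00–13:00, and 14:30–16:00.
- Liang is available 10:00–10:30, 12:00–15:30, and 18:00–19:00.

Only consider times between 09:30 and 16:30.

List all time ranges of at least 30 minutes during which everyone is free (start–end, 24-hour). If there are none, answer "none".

Ravi ∩ Liang: 10:00–10:30, 12:00–13:00, 14:30–15:30.
Restricted to 09:30–16:30: 10:00–10:30, 12:00–13:00, 14:30–15:30.
Windows ≥ 30 min: 10:00–10:30, 12:00–13:00, 14:30–15:30.

10:00–10:30, 12:00–13:00, 14:30–15:30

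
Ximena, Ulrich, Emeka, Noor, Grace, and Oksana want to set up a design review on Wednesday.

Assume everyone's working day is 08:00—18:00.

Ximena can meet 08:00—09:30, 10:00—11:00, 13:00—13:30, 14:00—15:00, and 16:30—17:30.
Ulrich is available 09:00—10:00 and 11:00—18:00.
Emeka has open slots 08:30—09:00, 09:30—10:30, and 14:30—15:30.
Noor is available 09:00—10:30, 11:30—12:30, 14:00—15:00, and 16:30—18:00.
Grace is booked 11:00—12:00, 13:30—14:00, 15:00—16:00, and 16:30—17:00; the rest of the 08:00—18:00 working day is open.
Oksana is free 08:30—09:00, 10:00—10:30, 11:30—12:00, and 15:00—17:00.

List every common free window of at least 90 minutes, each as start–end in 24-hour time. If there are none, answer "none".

Grace free within 08:00–18:00: 08:00–11:00, 12:00–13:30, 14:00–15:00, 16:00–16:30, 17:00–18:00.
Ximena ∩ Ulrich: 09:00–09:30, 13:00–13:30, 14:00–15:00, 16:30–17:30.
Ximena ∩ Ulrich ∩ Emeka: 14:30–15:00.
Ximena ∩ Ulrich ∩ Emeka ∩ Noor: 14:30–15:00.
Ximena ∩ Ulrich ∩ Emeka ∩ Noor ∩ Grace: 14:30–15:00.
Ximena ∩ Ulrich ∩ Emeka ∩ Noor ∩ Grace ∩ Oksana: (none).
Windows ≥ 90 min: (none).

none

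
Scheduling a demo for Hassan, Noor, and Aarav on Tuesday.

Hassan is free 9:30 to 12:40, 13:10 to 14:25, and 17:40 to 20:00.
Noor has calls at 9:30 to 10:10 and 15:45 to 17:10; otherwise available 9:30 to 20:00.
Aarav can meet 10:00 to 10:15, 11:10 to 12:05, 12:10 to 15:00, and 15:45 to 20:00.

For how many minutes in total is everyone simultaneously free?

305 minutes

Noor free within 09:30–20:00: 10:10–15:45, 17:10–20:00.
Hassan ∩ Noor: 10:10–12:40, 13:10–14:25, 17:40–20:00.
Hassan ∩ Noor ∩ Aarav: 10:10–10:15, 11:10–12:05, 12:10–12:40, 13:10–14:25, 17:40–20:00.
Total common minutes: 5 + 55 + 30 + 75 + 140 = 305.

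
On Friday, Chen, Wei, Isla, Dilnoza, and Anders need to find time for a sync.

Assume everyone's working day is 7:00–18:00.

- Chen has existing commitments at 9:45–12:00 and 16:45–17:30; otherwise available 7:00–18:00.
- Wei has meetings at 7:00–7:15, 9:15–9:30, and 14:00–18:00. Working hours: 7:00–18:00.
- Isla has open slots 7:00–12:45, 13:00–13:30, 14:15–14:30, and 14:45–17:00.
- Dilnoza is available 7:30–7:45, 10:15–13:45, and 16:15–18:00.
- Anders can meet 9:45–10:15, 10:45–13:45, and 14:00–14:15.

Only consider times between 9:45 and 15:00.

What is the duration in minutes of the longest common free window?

45 minutes

Chen free within 07:00–18:00: 07:00–09:45, 12:00–16:45, 17:30–18:00.
Wei free within 07:00–18:00: 07:15–09:15, 09:30–14:00.
Chen ∩ Wei: 07:15–09:15, 09:30–09:45, 12:00–14:00.
Chen ∩ Wei ∩ Isla: 07:15–09:15, 09:30–09:45, 12:00–12:45, 13:00–13:30.
Chen ∩ Wei ∩ Isla ∩ Dilnoza: 07:30–07:45, 12:00–12:45, 13:00–13:30.
Chen ∩ Wei ∩ Isla ∩ Dilnoza ∩ Anders: 12:00–12:45, 13:00–13:30.
Restricted to 09:45–15:00: 12:00–12:45, 13:00–13:30.
Common window lengths: 45, 30 min; longest is 45.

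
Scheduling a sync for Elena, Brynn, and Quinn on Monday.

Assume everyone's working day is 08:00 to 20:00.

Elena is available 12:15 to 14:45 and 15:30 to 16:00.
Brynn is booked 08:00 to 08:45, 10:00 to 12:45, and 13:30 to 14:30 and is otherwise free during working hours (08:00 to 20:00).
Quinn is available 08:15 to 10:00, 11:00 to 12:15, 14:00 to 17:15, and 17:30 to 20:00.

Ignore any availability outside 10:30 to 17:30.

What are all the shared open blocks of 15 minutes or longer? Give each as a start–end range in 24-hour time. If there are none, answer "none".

Brynn free within 08:00–20:00: 08:45–10:00, 12:45–13:30, 14:30–20:00.
Elena ∩ Brynn: 12:45–13:30, 14:30–14:45, 15:30–16:00.
Elena ∩ Brynn ∩ Quinn: 14:30–14:45, 15:30–16:00.
Restricted to 10:30–17:30: 14:30–14:45, 15:30–16:00.
Windows ≥ 15 min: 14:30–14:45, 15:30–16:00.

14:30–14:45, 15:30–16:00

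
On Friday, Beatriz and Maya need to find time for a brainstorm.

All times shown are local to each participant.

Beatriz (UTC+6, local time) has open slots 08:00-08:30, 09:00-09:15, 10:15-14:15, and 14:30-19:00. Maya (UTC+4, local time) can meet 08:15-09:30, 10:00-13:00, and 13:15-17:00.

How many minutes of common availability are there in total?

465 minutes

Beatriz → UTC: 02:00–02:30, 03:00–03:15, 04:15–08:15, 08:30–13:00.
Maya → UTC: 04:15–05:30, 06:00–09:00, 09:15–13:00.
Beatriz ∩ Maya: 04:15–05:30, 06:00–08:15, 08:30–09:00, 09:15–13:00.
Total common minutes: 75 + 135 + 30 + 225 = 465.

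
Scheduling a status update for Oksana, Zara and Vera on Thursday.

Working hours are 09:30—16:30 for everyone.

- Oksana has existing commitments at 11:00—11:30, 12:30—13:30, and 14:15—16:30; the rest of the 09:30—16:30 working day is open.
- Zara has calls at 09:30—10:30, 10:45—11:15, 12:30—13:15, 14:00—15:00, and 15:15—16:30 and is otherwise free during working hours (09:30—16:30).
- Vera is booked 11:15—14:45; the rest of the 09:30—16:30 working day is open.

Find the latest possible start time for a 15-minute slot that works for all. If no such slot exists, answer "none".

Oksana free within 09:30–16:30: 09:30–11:00, 11:30–12:30, 13:30–14:15.
Zara free within 09:30–16:30: 10:30–10:45, 11:15–12:30, 13:15–14:00, 15:00–15:15.
Vera free within 09:30–16:30: 09:30–11:15, 14:45–16:30.
Oksana ∩ Zara: 10:30–10:45, 11:30–12:30, 13:30–14:00.
Oksana ∩ Zara ∩ Vera: 10:30–10:45.
Windows ≥ 15 min: 10:30–10:45.
Latest start in the last window 10:30–10:45 is 10:45 − 15 min = 10:30.

10:30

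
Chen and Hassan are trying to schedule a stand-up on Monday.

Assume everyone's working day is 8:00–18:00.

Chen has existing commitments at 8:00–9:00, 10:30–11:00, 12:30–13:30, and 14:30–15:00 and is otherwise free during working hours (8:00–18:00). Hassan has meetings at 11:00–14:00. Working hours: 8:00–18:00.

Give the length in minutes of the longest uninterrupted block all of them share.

Chen free within 08:00–18:00: 09:00–10:30, 11:00–12:30, 13:30–14:30, 15:00–18:00.
Hassan free within 08:00–18:00: 08:00–11:00, 14:00–18:00.
Chen ∩ Hassan: 09:00–10:30, 14:00–14:30, 15:00–18:00.
Common window lengths: 90, 30, 180 min; longest is 180.

180 minutes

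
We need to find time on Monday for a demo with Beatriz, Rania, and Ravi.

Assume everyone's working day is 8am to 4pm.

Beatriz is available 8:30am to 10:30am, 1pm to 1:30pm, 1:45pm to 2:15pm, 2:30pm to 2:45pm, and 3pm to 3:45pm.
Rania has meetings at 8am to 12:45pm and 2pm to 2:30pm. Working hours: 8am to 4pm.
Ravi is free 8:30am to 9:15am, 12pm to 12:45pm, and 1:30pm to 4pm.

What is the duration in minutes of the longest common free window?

Rania free within 08:00–16:00: 12:45–14:00, 14:30–16:00.
Beatriz ∩ Rania: 13:00–13:30, 13:45–14:00, 14:30–14:45, 15:00–15:45.
Beatriz ∩ Rania ∩ Ravi: 13:45–14:00, 14:30–14:45, 15:00–15:45.
Common window lengths: 15, 15, 45 min; longest is 45.

45 minutes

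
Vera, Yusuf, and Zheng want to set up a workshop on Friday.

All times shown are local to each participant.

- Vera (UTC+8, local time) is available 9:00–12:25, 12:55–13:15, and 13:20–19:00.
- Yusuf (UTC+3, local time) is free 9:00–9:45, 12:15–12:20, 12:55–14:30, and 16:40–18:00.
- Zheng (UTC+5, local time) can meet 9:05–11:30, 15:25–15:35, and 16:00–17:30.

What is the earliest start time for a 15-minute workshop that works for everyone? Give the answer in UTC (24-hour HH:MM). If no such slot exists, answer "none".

06:00

Vera → UTC: 01:00–04:25, 04:55–05:15, 05:20–11:00.
Yusuf → UTC: 06:00–06:45, 09:15–09:20, 09:55–11:30, 13:40–15:00.
Zheng → UTC: 04:05–06:30, 10:25–10:35, 11:00–12:30.
Vera ∩ Yusuf: 06:00–06:45, 09:15–09:20, 09:55–11:00.
Vera ∩ Yusuf ∩ Zheng: 06:00–06:30, 10:25–10:35.
Windows ≥ 15 min: 06:00–06:30.
Earliest such window starts at 06:00.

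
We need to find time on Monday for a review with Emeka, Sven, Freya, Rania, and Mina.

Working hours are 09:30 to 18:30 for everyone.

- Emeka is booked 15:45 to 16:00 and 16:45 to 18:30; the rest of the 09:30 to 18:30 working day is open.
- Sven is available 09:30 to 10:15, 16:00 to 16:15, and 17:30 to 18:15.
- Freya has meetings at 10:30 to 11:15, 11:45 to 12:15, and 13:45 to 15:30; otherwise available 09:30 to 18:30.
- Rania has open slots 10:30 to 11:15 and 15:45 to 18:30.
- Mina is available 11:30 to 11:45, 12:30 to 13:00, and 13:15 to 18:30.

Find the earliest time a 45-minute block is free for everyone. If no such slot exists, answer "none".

Emeka free within 09:30–18:30: 09:30–15:45, 16:00–16:45.
Freya free within 09:30–18:30: 09:30–10:30, 11:15–11:45, 12:15–13:45, 15:30–18:30.
Emeka ∩ Sven: 09:30–10:15, 16:00–16:15.
Emeka ∩ Sven ∩ Freya: 09:30–10:15, 16:00–16:15.
Emeka ∩ Sven ∩ Freya ∩ Rania: 16:00–16:15.
Emeka ∩ Sven ∩ Freya ∩ Rania ∩ Mina: 16:00–16:15.
Windows ≥ 45 min: (none).

none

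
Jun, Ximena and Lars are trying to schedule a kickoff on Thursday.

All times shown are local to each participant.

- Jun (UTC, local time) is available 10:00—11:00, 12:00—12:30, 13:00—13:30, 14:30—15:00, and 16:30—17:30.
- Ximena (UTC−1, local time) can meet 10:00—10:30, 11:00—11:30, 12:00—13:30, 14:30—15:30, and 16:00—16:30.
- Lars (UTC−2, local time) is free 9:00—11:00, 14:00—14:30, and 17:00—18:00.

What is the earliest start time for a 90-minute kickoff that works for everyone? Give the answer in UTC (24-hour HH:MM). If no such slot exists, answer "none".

none

Jun → UTC: 10:00–11:00, 12:00–12:30, 13:00–13:30, 14:30–15:00, 16:30–17:30.
Ximena → UTC: 11:00–11:30, 12:00–12:30, 13:00–14:30, 15:30–16:30, 17:00–17:30.
Lars → UTC: 11:00–13:00, 16:00–16:30, 19:00–20:00.
Jun ∩ Ximena: 12:00–12:30, 13:00–13:30, 17:00–17:30.
Jun ∩ Ximena ∩ Lars: 12:00–12:30.
Windows ≥ 90 min: (none).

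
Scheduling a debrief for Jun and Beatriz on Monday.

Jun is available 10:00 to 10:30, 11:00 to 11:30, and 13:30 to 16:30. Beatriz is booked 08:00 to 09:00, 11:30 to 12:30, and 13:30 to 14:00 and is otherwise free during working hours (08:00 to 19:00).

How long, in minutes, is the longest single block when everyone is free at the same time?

Beatriz free within 08:00–19:00: 09:00–11:30, 12:30–13:30, 14:00–19:00.
Jun ∩ Beatriz: 10:00–10:30, 11:00–11:30, 14:00–16:30.
Common window lengths: 30, 30, 150 min; longest is 150.

150 minutes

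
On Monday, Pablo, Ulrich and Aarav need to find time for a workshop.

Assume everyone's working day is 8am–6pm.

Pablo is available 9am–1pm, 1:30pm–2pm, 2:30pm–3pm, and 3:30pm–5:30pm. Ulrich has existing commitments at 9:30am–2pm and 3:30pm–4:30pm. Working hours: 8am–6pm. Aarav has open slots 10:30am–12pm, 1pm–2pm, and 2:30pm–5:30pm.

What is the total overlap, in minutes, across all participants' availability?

90 minutes

Ulrich free within 08:00–18:00: 08:00–09:30, 14:00–15:30, 16:30–18:00.
Pablo ∩ Ulrich: 09:00–09:30, 14:30–15:00, 16:30–17:30.
Pablo ∩ Ulrich ∩ Aarav: 14:30–15:00, 16:30–17:30.
Total common minutes: 30 + 60 = 90.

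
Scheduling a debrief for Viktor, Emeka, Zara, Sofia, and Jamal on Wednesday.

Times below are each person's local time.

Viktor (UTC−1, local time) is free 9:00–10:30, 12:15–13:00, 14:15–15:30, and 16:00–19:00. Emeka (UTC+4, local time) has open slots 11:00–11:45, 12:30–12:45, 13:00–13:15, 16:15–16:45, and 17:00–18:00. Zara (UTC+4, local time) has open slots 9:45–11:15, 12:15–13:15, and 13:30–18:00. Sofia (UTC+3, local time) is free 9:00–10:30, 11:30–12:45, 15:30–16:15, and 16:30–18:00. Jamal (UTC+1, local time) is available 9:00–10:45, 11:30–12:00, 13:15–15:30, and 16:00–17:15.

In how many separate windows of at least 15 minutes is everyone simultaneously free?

Viktor → UTC: 10:00–11:30, 13:15–14:00, 15:15–16:30, 17:00–20:00.
Emeka → UTC: 07:00–07:45, 08:30–08:45, 09:00–09:15, 12:15–12:45, 13:00–14:00.
Zara → UTC: 05:45–07:15, 08:15–09:15, 09:30–14:00.
Sofia → UTC: 06:00–07:30, 08:30–09:45, 12:30–13:15, 13:30–15:00.
Jamal → UTC: 08:00–09:45, 10:30–11:00, 12:15–14:30, 15:00–16:15.
Viktor ∩ Emeka: 13:15–14:00.
Viktor ∩ Emeka ∩ Zara: 13:15–14:00.
Viktor ∩ Emeka ∩ Zara ∩ Sofia: 13:30–14:00.
Viktor ∩ Emeka ∩ Zara ∩ Sofia ∩ Jamal: 13:30–14:00.
Windows ≥ 15 min: 13:30–14:00.
That's 1 window.

1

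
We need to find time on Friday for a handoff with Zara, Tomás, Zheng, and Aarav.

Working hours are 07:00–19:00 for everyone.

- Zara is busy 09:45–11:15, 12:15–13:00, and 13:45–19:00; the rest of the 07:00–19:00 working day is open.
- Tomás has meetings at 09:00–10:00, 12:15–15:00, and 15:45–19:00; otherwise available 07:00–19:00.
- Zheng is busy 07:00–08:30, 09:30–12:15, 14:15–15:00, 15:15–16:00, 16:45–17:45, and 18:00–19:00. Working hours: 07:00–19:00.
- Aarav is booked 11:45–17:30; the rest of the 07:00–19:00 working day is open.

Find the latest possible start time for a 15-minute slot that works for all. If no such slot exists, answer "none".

Zara free within 07:00–19:00: 07:00–09:45, 11:15–12:15, 13:00–13:45.
Tomás free within 07:00–19:00: 07:00–09:00, 10:00–12:15, 15:00–15:45.
Zheng free within 07:00–19:00: 08:30–09:30, 12:15–14:15, 15:00–15:15, 16:00–16:45, 17:45–18:00.
Aarav free within 07:00–19:00: 07:00–11:45, 17:30–19:00.
Zara ∩ Tomás: 07:00–09:00, 11:15–12:15.
Zara ∩ Tomás ∩ Zheng: 08:30–09:00.
Zara ∩ Tomás ∩ Zheng ∩ Aarav: 08:30–09:00.
Windows ≥ 15 min: 08:30–09:00.
Latest start in the last window 08:30–09:00 is 09:00 − 15 min = 08:45.

08:45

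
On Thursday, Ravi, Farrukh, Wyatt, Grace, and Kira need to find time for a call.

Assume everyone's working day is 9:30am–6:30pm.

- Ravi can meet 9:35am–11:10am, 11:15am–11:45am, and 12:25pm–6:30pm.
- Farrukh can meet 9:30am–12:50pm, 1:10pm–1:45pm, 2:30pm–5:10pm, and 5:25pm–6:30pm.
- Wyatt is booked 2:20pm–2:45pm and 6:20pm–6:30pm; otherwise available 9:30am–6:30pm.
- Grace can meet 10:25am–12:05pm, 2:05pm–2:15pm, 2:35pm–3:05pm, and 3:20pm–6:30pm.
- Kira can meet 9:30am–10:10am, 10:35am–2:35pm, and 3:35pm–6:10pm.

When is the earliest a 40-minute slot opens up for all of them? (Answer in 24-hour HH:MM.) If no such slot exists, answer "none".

Wyatt free within 09:30–18:30: 09:30–14:20, 14:45–18:20.
Ravi ∩ Farrukh: 09:35–11:10, 11:15–11:45, 12:25–12:50, 13:10–13:45, 14:30–17:10, 17:25–18:30.
Ravi ∩ Farrukh ∩ Wyatt: 09:35–11:10, 11:15–11:45, 12:25–12:50, 13:10–13:45, 14:45–17:10, 17:25–18:20.
Ravi ∩ Farrukh ∩ Wyatt ∩ Grace: 10:25–11:10, 11:15–11:45, 14:45–15:05, 15:20–17:10, 17:25–18:20.
Ravi ∩ Farrukh ∩ Wyatt ∩ Grace ∩ Kira: 10:35–11:10, 11:15–11:45, 15:35–17:10, 17:25–18:10.
Windows ≥ 40 min: 15:35–17:10, 17:25–18:10.
Earliest such window starts at 15:35.

15:35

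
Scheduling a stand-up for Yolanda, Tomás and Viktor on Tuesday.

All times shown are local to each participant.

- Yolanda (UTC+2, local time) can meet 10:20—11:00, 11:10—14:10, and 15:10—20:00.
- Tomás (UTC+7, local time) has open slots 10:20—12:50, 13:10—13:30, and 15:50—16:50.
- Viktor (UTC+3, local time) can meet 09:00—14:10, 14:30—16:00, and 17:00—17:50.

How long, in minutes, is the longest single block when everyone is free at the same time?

Yolanda → UTC: 08:20–09:00, 09:10–12:10, 13:10–18:00.
Tomás → UTC: 03:20–05:50, 06:10–06:30, 08:50–09:50.
Viktor → UTC: 06:00–11:10, 11:30–13:00, 14:00–14:50.
Yolanda ∩ Tomás: 08:50–09:00, 09:10–09:50.
Yolanda ∩ Tomás ∩ Viktor: 08:50–09:00, 09:10–09:50.
Common window lengths: 10, 40 min; longest is 40.

40 minutes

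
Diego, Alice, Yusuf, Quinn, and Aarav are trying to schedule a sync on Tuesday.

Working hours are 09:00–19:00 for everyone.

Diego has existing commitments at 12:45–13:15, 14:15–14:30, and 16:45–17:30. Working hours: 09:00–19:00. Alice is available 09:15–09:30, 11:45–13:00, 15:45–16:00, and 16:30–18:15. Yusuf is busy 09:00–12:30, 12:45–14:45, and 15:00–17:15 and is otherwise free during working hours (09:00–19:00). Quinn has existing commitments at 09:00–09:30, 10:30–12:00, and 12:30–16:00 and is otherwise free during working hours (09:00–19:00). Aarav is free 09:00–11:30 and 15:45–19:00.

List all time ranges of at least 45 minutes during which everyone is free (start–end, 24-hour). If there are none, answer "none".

Diego free within 09:00–19:00: 09:00–12:45, 13:15–14:15, 14:30–16:45, 17:30–19:00.
Yusuf free within 09:00–19:00: 12:30–12:45, 14:45–15:00, 17:15–19:00.
Quinn free within 09:00–19:00: 09:30–10:30, 12:00–12:30, 16:00–19:00.
Diego ∩ Alice: 09:15–09:30, 11:45–12:45, 15:45–16:00, 16:30–16:45, 17:30–18:15.
Diego ∩ Alice ∩ Yusuf: 12:30–12:45, 17:30–18:15.
Diego ∩ Alice ∩ Yusuf ∩ Quinn: 17:30–18:15.
Diego ∩ Alice ∩ Yusuf ∩ Quinn ∩ Aarav: 17:30–18:15.
Windows ≥ 45 min: 17:30–18:15.

17:30–18:15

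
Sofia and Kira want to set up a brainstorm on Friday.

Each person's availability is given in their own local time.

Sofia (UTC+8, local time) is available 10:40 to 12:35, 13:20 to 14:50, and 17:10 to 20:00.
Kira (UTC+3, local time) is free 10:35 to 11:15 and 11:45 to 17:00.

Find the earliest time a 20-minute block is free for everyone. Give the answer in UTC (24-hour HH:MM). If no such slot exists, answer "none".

Sofia → UTC: 02:40–04:35, 05:20–06:50, 09:10–12:00.
Kira → UTC: 07:35–08:15, 08:45–14:00.
Sofia ∩ Kira: 09:10–12:00.
Windows ≥ 20 min: 09:10–12:00.
Earliest such window starts at 09:10.

09:10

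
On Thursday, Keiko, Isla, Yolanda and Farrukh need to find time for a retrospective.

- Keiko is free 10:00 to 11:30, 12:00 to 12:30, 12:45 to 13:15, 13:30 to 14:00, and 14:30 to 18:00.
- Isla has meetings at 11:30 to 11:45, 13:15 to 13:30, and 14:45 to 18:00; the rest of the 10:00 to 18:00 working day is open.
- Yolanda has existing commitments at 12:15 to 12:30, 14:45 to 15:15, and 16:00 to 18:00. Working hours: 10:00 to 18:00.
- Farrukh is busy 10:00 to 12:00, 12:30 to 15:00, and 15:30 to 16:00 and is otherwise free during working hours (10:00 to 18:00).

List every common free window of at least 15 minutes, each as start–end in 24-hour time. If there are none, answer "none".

Isla free within 10:00–18:00: 10:00–11:30, 11:45–13:15, 13:30–14:45.
Yolanda free within 10:00–18:00: 10:00–12:15, 12:30–14:45, 15:15–16:00.
Farrukh free within 10:00–18:00: 12:00–12:30, 15:00–15:30, 16:00–18:00.
Keiko ∩ Isla: 10:00–11:30, 12:00–12:30, 12:45–13:15, 13:30–14:00, 14:30–14:45.
Keiko ∩ Isla ∩ Yolanda: 10:00–11:30, 12:00–12:15, 12:45–13:15, 13:30–14:00, 14:30–14:45.
Keiko ∩ Isla ∩ Yolanda ∩ Farrukh: 12:00–12:15.
Windows ≥ 15 min: 12:00–12:15.

12:00–12:15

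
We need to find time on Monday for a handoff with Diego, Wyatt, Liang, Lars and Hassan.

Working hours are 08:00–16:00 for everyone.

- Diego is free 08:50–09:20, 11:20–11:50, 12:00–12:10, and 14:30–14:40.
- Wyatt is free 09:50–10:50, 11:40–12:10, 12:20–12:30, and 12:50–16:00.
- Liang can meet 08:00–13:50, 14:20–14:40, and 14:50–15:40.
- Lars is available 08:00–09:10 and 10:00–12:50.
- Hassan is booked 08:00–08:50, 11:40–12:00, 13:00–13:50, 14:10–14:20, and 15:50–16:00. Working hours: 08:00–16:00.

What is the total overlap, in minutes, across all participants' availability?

10 minutes

Hassan free within 08:00–16:00: 08:50–11:40, 12:00–13:00, 13:50–14:10, 14:20–15:50.
Diego ∩ Wyatt: 11:40–11:50, 12:00–12:10, 14:30–14:40.
Diego ∩ Wyatt ∩ Liang: 11:40–11:50, 12:00–12:10, 14:30–14:40.
Diego ∩ Wyatt ∩ Liang ∩ Lars: 11:40–11:50, 12:00–12:10.
Diego ∩ Wyatt ∩ Liang ∩ Lars ∩ Hassan: 12:00–12:10.
Total common minutes: 10.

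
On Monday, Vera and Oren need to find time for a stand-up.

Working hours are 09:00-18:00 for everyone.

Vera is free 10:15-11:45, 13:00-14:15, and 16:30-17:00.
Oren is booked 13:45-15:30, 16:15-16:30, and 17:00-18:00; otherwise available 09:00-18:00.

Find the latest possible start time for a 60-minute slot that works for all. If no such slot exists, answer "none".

10:45

Oren free within 09:00–18:00: 09:00–13:45, 15:30–16:15, 16:30–17:00.
Vera ∩ Oren: 10:15–11:45, 13:00–13:45, 16:30–17:00.
Windows ≥ 60 min: 10:15–11:45.
Latest start in the last window 10:15–11:45 is 11:45 − 60 min = 10:45.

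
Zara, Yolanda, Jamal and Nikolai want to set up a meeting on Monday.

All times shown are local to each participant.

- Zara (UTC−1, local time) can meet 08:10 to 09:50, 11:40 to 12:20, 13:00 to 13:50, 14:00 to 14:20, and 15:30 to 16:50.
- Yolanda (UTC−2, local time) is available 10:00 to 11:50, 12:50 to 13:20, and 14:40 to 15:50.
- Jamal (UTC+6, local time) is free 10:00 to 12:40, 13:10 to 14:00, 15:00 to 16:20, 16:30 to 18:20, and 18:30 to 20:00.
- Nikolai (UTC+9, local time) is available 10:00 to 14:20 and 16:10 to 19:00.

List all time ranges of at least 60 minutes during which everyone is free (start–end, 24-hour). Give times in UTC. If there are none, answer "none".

none

Zara → UTC: 09:10–10:50, 12:40–13:20, 14:00–14:50, 15:00–15:20, 16:30–17:50.
Yolanda → UTC: 12:00–13:50, 14:50–15:20, 16:40–17:50.
Jamal → UTC: 04:00–06:40, 07:10–08:00, 09:00–10:20, 10:30–12:20, 12:30–14:00.
Nikolai → UTC: 01:00–05:20, 07:10–10:00.
Zara ∩ Yolanda: 12:40–13:20, 15:00–15:20, 16:40–17:50.
Zara ∩ Yolanda ∩ Jamal: 12:40–13:20.
Zara ∩ Yolanda ∩ Jamal ∩ Nikolai: (none).
Windows ≥ 60 min: (none).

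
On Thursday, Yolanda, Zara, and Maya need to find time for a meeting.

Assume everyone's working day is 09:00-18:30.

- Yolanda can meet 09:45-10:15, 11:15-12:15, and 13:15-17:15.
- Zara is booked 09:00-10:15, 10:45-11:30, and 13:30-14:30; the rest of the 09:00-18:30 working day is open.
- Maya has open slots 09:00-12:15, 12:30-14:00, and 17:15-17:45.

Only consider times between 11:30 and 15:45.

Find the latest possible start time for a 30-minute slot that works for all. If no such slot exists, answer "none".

11:45

Zara free within 09:00–18:30: 10:15–10:45, 11:30–13:30, 14:30–18:30.
Yolanda ∩ Zara: 11:30–12:15, 13:15–13:30, 14:30–17:15.
Yolanda ∩ Zara ∩ Maya: 11:30–12:15, 13:15–13:30.
Restricted to 11:30–15:45: 11:30–12:15, 13:15–13:30.
Windows ≥ 30 min: 11:30–12:15.
Latest start in the last window 11:30–12:15 is 12:15 − 30 min = 11:45.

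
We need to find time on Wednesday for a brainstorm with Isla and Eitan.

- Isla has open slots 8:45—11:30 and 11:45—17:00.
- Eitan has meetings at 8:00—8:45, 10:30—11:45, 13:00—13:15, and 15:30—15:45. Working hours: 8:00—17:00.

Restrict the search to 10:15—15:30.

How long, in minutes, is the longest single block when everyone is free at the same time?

Eitan free within 08:00–17:00: 08:45–10:30, 11:45–13:00, 13:15–15:30, 15:45–17:00.
Isla ∩ Eitan: 08:45–10:30, 11:45–13:00, 13:15–15:30, 15:45–17:00.
Restricted to 10:15–15:30: 10:15–10:30, 11:45–13:00, 13:15–15:30.
Common window lengths: 15, 75, 135 min; longest is 135.

135 minutes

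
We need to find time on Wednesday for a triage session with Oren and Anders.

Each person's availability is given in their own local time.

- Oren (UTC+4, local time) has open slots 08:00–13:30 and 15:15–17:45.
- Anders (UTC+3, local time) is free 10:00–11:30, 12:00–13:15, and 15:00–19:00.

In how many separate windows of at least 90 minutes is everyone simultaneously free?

Oren → UTC: 04:00–09:30, 11:15–13:45.
Anders → UTC: 07:00–08:30, 09:00–10:15, 12:00–16:00.
Oren ∩ Anders: 07:00–08:30, 09:00–09:30, 12:00–13:45.
Windows ≥ 90 min: 07:00–08:30, 12:00–13:45.
That's 2 windows.

2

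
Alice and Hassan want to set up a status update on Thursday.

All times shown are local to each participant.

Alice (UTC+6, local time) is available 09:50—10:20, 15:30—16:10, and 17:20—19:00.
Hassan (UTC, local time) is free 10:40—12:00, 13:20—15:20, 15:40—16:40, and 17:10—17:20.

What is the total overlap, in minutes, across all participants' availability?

40 minutes

Alice → UTC: 03:50–04:20, 09:30–10:10, 11:20–13:00.
Hassan → UTC: 10:40–12:00, 13:20–15:20, 15:40–16:40, 17:10–17:20.
Alice ∩ Hassan: 11:20–12:00.
Total common minutes: 40.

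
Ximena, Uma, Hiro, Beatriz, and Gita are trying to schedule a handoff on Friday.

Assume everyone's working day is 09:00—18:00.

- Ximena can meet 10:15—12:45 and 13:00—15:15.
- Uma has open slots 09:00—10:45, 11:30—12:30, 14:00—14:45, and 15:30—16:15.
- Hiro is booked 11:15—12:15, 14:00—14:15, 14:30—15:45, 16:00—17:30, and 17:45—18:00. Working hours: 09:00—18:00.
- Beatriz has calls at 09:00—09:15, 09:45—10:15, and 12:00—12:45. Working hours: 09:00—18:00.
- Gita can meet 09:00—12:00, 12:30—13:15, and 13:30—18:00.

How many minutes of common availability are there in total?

45 minutes

Hiro free within 09:00–18:00: 09:00–11:15, 12:15–14:00, 14:15–14:30, 15:45–16:00, 17:30–17:45.
Beatriz free within 09:00–18:00: 09:15–09:45, 10:15–12:00, 12:45–18:00.
Ximena ∩ Uma: 10:15–10:45, 11:30–12:30, 14:00–14:45.
Ximena ∩ Uma ∩ Hiro: 10:15–10:45, 12:15–12:30, 14:15–14:30.
Ximena ∩ Uma ∩ Hiro ∩ Beatriz: 10:15–10:45, 14:15–14:30.
Ximena ∩ Uma ∩ Hiro ∩ Beatriz ∩ Gita: 10:15–10:45, 14:15–14:30.
Total common minutes: 30 + 15 = 45.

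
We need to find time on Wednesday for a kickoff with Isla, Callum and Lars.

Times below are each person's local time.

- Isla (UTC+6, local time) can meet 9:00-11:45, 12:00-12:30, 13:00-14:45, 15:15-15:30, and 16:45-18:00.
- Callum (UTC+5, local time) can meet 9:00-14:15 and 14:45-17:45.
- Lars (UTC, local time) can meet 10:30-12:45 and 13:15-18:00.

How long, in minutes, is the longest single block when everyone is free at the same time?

Isla → UTC: 03:00–05:45, 06:00–06:30, 07:00–08:45, 09:15–09:30, 10:45–12:00.
Callum → UTC: 04:00–09:15, 09:45–12:45.
Lars → UTC: 10:30–12:45, 13:15–18:00.
Isla ∩ Callum: 04:00–05:45, 06:00–06:30, 07:00–08:45, 10:45–12:00.
Isla ∩ Callum ∩ Lars: 10:45–12:00.
Single common window of 75 minutes.

75 minutes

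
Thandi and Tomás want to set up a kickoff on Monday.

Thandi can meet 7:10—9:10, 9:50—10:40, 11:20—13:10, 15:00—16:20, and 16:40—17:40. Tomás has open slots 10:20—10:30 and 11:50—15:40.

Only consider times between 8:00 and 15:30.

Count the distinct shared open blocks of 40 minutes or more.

Thandi ∩ Tomás: 10:20–10:30, 11:50–13:10, 15:00–15:40.
Restricted to 08:00–15:30: 10:20–10:30, 11:50–13:10, 15:00–15:30.
Windows ≥ 40 min: 11:50–13:10.
That's 1 window.

1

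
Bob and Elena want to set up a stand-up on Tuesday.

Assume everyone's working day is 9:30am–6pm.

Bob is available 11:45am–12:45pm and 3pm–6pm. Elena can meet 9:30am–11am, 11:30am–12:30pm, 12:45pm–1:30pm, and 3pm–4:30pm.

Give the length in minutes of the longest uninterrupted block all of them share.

90 minutes

Bob ∩ Elena: 11:45–12:30, 15:00–16:30.
Common window lengths: 45, 90 min; longest is 90.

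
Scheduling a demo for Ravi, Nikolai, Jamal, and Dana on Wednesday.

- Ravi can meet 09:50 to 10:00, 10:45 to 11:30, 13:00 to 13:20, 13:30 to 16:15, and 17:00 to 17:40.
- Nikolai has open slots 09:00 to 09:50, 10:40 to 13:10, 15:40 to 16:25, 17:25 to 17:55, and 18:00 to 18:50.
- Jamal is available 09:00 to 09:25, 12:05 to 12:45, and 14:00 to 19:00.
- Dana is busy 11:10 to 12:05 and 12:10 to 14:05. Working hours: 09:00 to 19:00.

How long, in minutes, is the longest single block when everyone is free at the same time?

35 minutes

Dana free within 09:00–19:00: 09:00–11:10, 12:05–12:10, 14:05–19:00.
Ravi ∩ Nikolai: 10:45–11:30, 13:00–13:10, 15:40–16:15, 17:25–17:40.
Ravi ∩ Nikolai ∩ Jamal: 15:40–16:15, 17:25–17:40.
Ravi ∩ Nikolai ∩ Jamal ∩ Dana: 15:40–16:15, 17:25–17:40.
Common window lengths: 35, 15 min; longest is 35.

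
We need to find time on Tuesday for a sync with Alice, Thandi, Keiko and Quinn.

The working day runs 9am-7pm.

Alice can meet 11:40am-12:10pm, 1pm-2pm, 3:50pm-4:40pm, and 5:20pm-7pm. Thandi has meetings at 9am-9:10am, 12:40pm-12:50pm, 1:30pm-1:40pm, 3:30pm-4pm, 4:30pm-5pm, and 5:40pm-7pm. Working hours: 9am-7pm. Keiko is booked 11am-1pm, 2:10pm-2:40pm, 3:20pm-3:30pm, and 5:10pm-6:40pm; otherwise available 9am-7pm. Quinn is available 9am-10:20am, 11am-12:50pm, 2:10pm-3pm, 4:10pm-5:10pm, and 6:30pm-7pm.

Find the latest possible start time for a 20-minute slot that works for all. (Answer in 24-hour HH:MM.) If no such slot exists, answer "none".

16:10

Thandi free within 09:00–19:00: 09:10–12:40, 12:50–13:30, 13:40–15:30, 16:00–16:30, 17:00–17:40.
Keiko free within 09:00–19:00: 09:00–11:00, 13:00–14:10, 14:40–15:20, 15:30–17:10, 18:40–19:00.
Alice ∩ Thandi: 11:40–12:10, 13:00–13:30, 13:40–14:00, 16:00–16:30, 17:20–17:40.
Alice ∩ Thandi ∩ Keiko: 13:00–13:30, 13:40–14:00, 16:00–16:30.
Alice ∩ Thandi ∩ Keiko ∩ Quinn: 16:10–16:30.
Windows ≥ 20 min: 16:10–16:30.
Latest start in the last window 16:10–16:30 is 16:30 − 20 min = 16:10.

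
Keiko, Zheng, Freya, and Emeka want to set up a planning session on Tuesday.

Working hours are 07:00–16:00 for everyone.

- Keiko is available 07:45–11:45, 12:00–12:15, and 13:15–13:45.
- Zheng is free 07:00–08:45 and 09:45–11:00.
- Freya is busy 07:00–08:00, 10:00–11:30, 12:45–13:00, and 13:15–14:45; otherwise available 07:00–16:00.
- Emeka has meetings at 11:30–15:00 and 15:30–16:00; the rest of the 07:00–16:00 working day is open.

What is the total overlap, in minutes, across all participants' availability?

Freya free within 07:00–16:00: 08:00–10:00, 11:30–12:45, 13:00–13:15, 14:45–16:00.
Emeka free within 07:00–16:00: 07:00–11:30, 15:00–15:30.
Keiko ∩ Zheng: 07:45–08:45, 09:45–11:00.
Keiko ∩ Zheng ∩ Freya: 08:00–08:45, 09:45–10:00.
Keiko ∩ Zheng ∩ Freya ∩ Emeka: 08:00–08:45, 09:45–10:00.
Total common minutes: 45 + 15 = 60.

60 minutes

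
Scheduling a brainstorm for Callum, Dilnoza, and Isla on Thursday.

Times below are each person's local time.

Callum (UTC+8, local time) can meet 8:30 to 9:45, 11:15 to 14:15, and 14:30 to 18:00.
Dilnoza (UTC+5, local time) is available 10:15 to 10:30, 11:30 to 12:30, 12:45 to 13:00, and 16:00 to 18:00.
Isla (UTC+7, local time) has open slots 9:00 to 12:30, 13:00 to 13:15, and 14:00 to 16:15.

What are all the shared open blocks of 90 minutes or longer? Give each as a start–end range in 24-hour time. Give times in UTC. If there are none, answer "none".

Callum → UTC: 00:30–01:45, 03:15–06:15, 06:30–10:00.
Dilnoza → UTC: 05:15–05:30, 06:30–07:30, 07:45–08:00, 11:00–13:00.
Isla → UTC: 02:00–05:30, 06:00–06:15, 07:00–09:15.
Callum ∩ Dilnoza: 05:15–05:30, 06:30–07:30, 07:45–08:00.
Callum ∩ Dilnoza ∩ Isla: 05:15–05:30, 07:00–07:30, 07:45–08:00.
Windows ≥ 90 min: (none).

none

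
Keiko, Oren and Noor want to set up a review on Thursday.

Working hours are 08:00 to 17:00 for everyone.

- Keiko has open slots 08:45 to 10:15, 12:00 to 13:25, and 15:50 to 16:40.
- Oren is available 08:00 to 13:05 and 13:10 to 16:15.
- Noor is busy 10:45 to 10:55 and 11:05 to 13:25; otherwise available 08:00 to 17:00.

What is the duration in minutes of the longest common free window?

90 minutes

Noor free within 08:00–17:00: 08:00–10:45, 10:55–11:05, 13:25–17:00.
Keiko ∩ Oren: 08:45–10:15, 12:00–13:05, 13:10–13:25, 15:50–16:15.
Keiko ∩ Oren ∩ Noor: 08:45–10:15, 15:50–16:15.
Common window lengths: 90, 25 min; longest is 90.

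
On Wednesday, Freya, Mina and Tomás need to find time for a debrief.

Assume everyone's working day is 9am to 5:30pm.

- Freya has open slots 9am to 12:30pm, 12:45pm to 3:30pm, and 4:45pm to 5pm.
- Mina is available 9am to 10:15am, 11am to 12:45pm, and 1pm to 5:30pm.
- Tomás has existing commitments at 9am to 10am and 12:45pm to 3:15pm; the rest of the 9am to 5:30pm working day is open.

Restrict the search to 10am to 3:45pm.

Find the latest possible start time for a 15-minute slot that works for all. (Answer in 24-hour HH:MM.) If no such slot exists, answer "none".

Tomás free within 09:00–17:30: 10:00–12:45, 15:15–17:30.
Freya ∩ Mina: 09:00–10:15, 11:00–12:30, 13:00–15:30, 16:45–17:00.
Freya ∩ Mina ∩ Tomás: 10:00–10:15, 11:00–12:30, 15:15–15:30, 16:45–17:00.
Restricted to 10:00–15:45: 10:00–10:15, 11:00–12:30, 15:15–15:30.
Windows ≥ 15 min: 10:00–10:15, 11:00–12:30, 15:15–15:30.
Latest start in the last window 15:15–15:30 is 15:30 − 15 min = 15:15.

15:15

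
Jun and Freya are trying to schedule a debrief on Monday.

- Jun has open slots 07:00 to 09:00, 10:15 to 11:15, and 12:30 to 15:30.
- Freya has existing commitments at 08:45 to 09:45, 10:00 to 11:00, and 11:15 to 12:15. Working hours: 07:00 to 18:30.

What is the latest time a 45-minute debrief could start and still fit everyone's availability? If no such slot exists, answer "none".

14:45

Freya free within 07:00–18:30: 07:00–08:45, 09:45–10:00, 11:00–11:15, 12:15–18:30.
Jun ∩ Freya: 07:00–08:45, 11:00–11:15, 12:30–15:30.
Windows ≥ 45 min: 07:00–08:45, 12:30–15:30.
Latest start in the last window 12:30–15:30 is 15:30 − 45 min = 14:45.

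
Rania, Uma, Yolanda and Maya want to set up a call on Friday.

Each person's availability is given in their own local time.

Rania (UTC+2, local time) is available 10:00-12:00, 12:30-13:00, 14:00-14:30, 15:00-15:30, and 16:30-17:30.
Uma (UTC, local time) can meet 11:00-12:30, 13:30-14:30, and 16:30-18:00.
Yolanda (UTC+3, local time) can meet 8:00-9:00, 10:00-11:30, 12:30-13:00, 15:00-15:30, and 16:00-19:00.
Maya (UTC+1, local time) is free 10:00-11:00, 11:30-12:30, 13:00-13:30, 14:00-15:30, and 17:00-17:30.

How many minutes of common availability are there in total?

30 minutes

Rania → UTC: 08:00–10:00, 10:30–11:00, 12:00–12:30, 13:00–13:30, 14:30–15:30.
Uma → UTC: 11:00–12:30, 13:30–14:30, 16:30–18:00.
Yolanda → UTC: 05:00–06:00, 07:00–08:30, 09:30–10:00, 12:00–12:30, 13:00–16:00.
Maya → UTC: 09:00–10:00, 10:30–11:30, 12:00–12:30, 13:00–14:30, 16:00–16:30.
Rania ∩ Uma: 12:00–12:30.
Rania ∩ Uma ∩ Yolanda: 12:00–12:30.
Rania ∩ Uma ∩ Yolanda ∩ Maya: 12:00–12:30.
Total common minutes: 30.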